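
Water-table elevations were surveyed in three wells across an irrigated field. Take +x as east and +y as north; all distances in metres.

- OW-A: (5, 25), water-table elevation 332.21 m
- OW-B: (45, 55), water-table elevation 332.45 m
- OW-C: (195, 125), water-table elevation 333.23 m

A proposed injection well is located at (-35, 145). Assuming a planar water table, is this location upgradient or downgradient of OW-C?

Taking OW-A as reference: OW-B−OW-A = (40, 30, +0.24); OW-C−OW-A = (190, 100, +1.02).
Determinant of the coordinate differences = 40·100 − 190·30 = -1700.
∂h/∂x = [(+0.24)·100 − (+1.02)·30] / -1700 = +0.003882
∂h/∂y = [40·(+1.02) − 190·(+0.24)] / -1700 = +0.002824
Head at (-35, 145) = 332.21 + (+0.003882)·(-40) + (+0.002824)·(120) = 332.39 m.
That is lower than the 333.23 m at OW-C, so the point is downgradient.

downgradient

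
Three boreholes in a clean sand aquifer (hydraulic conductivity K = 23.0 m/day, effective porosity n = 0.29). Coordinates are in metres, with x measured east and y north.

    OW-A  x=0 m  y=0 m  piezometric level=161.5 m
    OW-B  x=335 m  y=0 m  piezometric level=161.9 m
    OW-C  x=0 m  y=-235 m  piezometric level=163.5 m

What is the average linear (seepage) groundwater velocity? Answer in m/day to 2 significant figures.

0.68 m/day

∂h/∂x = (161.9 − 161.5) / (335 − 0) = +0.001194
∂h/∂y = (163.5 − 161.5) / (-235 − 0) = -0.008511
|∇h| = √(0.001194² + -0.008511²) = 0.008594
Seepage velocity v = K·i/n = 23.0 × 0.008594 / 0.29 = 0.6816 m/day.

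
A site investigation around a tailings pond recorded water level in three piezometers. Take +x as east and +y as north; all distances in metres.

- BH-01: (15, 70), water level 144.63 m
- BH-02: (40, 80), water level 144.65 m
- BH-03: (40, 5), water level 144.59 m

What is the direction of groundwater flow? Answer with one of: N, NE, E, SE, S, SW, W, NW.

SW

Taking BH-01 as reference: BH-02−BH-01 = (25, 10, +0.02); BH-03−BH-01 = (25, -65, -0.04).
Solve a·Δx + b·Δy = Δh: det = 25·(-65) − 25·10 = -1875.
∂h/∂x = [(+0.02)·(-65) − (-0.04)·10] / -1875 = +0.0004800
∂h/∂y = [25·(-0.04) − 25·(+0.02)] / -1875 = +0.0008000
Flow = −∇h = (-0.0004800 east, -0.0008000 north), which points southwest.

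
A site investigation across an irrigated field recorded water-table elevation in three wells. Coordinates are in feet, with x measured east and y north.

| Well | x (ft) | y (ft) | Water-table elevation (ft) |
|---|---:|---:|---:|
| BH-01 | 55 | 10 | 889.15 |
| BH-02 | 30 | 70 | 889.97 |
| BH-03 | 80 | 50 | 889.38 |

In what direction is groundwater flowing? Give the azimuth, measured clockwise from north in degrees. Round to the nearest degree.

Differences from BH-01: to BH-02 (Δx, Δy, Δh) = (-25, 60, +0.82); to BH-03 = (25, 40, +0.23).
Determinant of the coordinate differences = (-25)·40 − 25·60 = -2500.
∂h/∂x = [(+0.82)·40 − (+0.23)·60] / -2500 = -0.007600
∂h/∂y = [(-25)·(+0.23) − 25·(+0.82)] / -2500 = +0.01050
Flow direction (−∇h) has components (+0.007600 E, -0.01050 N).
Azimuth = atan2(E, N) = atan2(+0.007600, -0.01050) = 144.1° ≈ 144°.

144°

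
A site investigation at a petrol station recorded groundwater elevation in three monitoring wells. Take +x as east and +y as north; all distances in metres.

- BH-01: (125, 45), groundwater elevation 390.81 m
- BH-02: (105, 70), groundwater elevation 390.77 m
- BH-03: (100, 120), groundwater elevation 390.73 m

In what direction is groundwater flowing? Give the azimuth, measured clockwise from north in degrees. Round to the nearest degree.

301°

With h = a·x + b·y + c and BH-01 as origin, the differences give:
  (-20)·a + 25·b = -0.04
  (-25)·a + 75·b = -0.08
Eliminate b (×75 and ×25, subtract): -875·a = -1.000 → a = ∂h/∂x = +0.001143
Back-substitute: b = ∂h/∂y = -0.0006857.
Flow direction (−∇h) has components (-0.001143 E, +0.0006857 N).
Azimuth = atan2(E, N) = atan2(-0.001143, +0.0006857) = 301.0° ≈ 301°.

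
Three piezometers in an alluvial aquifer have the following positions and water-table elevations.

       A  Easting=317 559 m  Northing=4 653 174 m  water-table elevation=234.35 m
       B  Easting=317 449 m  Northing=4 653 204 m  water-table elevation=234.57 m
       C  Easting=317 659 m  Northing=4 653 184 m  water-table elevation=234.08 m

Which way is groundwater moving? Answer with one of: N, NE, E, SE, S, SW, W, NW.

NE

With h = a·x + b·y + c and A as origin, the differences give:
  (-110)·a + 30·b = +0.22
  100·a + 10·b = -0.27
Eliminate b (×10 and ×30, subtract): -4100·a = 10.300 → a = ∂h/∂x = -0.002512
Back-substitute: b = ∂h/∂y = -0.001878.
Flow = −∇h = (+0.002512 east, +0.001878 north), which points northeast.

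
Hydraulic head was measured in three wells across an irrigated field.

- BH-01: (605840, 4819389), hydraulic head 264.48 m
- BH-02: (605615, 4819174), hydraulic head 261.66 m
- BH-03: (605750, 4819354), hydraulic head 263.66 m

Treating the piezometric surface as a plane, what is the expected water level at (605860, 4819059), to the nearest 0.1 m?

Taking BH-01 as reference: BH-02−BH-01 = (-225, -215, -2.82); BH-03−BH-01 = (-90, -35, -0.82).
Solve a·Δx + b·Δy = Δh: det = (-225)·(-35) − (-90)·(-215) = -11475.
∂h/∂x = [(-2.82)·(-35) − (-0.82)·(-215)] / -11475 = +0.006763
∂h/∂y = [(-225)·(-0.82) − (-90)·(-2.82)] / -11475 = +0.006039
h(605860, 4819059) = 264.48 + (+0.006763)·(20) + (+0.006039)·(-330) = 264.48 +0.135 -1.993 = 262.622 m.

262.6 m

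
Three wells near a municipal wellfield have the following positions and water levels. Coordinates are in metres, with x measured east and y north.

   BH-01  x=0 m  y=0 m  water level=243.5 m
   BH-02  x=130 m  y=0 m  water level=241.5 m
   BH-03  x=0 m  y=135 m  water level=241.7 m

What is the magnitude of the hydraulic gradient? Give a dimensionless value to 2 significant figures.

0.020

∂h/∂x = (241.5 − 243.5) / (130 − 0) = -0.01538
∂h/∂y = (241.7 − 243.5) / (135 − 0) = -0.01333
|∇h| = √(-0.01538² + -0.01333²) = 0.02035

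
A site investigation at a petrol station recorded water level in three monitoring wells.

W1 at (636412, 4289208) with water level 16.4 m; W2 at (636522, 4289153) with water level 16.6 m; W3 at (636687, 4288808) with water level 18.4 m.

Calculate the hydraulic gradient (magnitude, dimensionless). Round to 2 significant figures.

Differences from W1: to W2 (Δx, Δy, Δh) = (110, -55, +0.2); to W3 = (275, -400, +2.0).
Determinant of the coordinate differences = 110·(-400) − 275·(-55) = -28875.
∂h/∂x = [(+0.2)·(-400) − (+2.0)·(-55)] / -28875 = -0.001039
∂h/∂y = [110·(+2.0) − 275·(+0.2)] / -28875 = -0.005714
|∇h| = √(-0.001039² + -0.005714²) = 0.005808

0.0058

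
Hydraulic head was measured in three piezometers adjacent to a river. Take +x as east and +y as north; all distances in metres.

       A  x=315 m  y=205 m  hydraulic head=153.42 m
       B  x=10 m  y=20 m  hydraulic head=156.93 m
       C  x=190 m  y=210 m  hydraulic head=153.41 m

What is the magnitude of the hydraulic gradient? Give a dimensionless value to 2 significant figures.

Differences from A: to B (Δx, Δy, Δh) = (-305, -185, +3.51); to C = (-125, 5, -0.01).
Solve a·Δx + b·Δy = Δh: det = (-305)·5 − (-125)·(-185) = -24650.
∂h/∂x = [(+3.51)·5 − (-0.01)·(-185)] / -24650 = -0.0006369
∂h/∂y = [(-305)·(-0.01) − (-125)·(+3.51)] / -24650 = -0.01792
|∇h| = √(-0.0006369² + -0.01792²) = 0.01793

0.018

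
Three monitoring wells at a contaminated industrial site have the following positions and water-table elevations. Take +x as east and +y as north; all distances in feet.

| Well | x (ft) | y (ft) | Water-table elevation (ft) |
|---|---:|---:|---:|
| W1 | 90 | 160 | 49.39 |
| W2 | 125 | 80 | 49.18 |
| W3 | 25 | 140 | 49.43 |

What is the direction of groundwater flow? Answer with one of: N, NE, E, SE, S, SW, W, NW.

SE

Differences from W1: to W2 (Δx, Δy, Δh) = (35, -80, -0.21); to W3 = (-65, -20, +0.04).
Solve a·Δx + b·Δy = Δh: det = 35·(-20) − (-65)·(-80) = -5900.
∂h/∂x = [(-0.21)·(-20) − (+0.04)·(-80)] / -5900 = -0.001254
∂h/∂y = [35·(+0.04) − (-65)·(-0.21)] / -5900 = +0.002076
Flow = −∇h = (+0.001254 east, -0.002076 north), which points southeast.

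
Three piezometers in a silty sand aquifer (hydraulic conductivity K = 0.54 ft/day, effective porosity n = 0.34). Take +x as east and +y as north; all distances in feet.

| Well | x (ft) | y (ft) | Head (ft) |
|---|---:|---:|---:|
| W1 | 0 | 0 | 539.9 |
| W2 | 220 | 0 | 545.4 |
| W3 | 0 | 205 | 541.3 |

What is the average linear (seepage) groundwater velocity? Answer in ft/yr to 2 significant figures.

∂h/∂x = (545.4 − 539.9) / (220 − 0) = +0.02500
∂h/∂y = (541.3 − 539.9) / (205 − 0) = +0.006829
|∇h| = √(0.02500² + 0.006829²) = 0.02592
Seepage velocity v = K·i/n = 0.54 × 0.02592 / 0.34 = 0.04117 ft/day = 15.04 ft/yr.

15 ft/yr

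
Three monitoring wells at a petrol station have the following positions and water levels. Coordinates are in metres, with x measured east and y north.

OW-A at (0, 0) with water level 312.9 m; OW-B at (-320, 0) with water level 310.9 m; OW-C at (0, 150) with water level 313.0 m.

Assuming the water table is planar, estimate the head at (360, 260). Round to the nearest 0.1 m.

∂h/∂x = (310.9 − 312.9) / (-320 − 0) = +0.006250
∂h/∂y = (313.0 − 312.9) / (150 − 0) = +0.0006667
h(360, 260) = 312.9 + (+0.006250)·(360) + (+0.0006667)·(260) = 312.9 +2.250 +0.173 = 315.323 m.

315.3 m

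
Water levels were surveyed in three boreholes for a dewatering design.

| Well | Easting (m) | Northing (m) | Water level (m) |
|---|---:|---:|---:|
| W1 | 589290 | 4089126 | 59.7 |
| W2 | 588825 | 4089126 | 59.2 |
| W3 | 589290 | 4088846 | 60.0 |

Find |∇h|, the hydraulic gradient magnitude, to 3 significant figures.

∂h/∂x = (59.2 − 59.7) / (588825 − 589290) = +0.001075
∂h/∂y = (60.0 − 59.7) / (4088846 − 4089126) = -0.001071
|∇h| = √(0.001075² + -0.001071²) = 0.001517

0.00152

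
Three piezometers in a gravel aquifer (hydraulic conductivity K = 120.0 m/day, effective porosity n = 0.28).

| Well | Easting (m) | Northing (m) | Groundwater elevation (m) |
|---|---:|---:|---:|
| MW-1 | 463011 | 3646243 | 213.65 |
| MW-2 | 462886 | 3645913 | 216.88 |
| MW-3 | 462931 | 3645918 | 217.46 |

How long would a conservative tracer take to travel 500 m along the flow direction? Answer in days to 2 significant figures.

55 days

With h = a·x + b·y + c and MW-1 as origin, the differences give:
  (-125)·a + (-330)·b = +3.23
  (-80)·a + (-325)·b = +3.81
Eliminate b (×(-325) and ×(-330), subtract): 14225·a = 207.550 → a = ∂h/∂x = +0.01459
Back-substitute: b = ∂h/∂y = -0.01531.
|∇h| = √(0.01459² + -0.01531²) = 0.02115
Seepage velocity v = K·i/n = 120.0 × 0.02115 / 0.28 = 9.064 m/day.
t = 500 / 9.064 = 55.16 days.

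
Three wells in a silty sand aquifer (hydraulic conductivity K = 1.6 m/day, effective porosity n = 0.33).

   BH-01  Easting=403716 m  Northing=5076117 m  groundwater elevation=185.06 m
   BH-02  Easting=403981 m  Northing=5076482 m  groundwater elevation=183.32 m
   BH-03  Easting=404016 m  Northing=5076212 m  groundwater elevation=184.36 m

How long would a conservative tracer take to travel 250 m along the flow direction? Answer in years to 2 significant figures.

Three-point gradient (reference BH-01): Δ to BH-02 = (265, 365, -1.74), Δ to BH-03 = (300, 95, -0.70).
∂h/∂x = -0.001070, ∂h/∂y = -0.003991 (det = -84325).
|∇h| = √(-0.001070² + -0.003991²) = 0.004132
Seepage velocity v = K·i/n = 1.6 × 0.004132 / 0.33 = 0.02003 m/day.
t = 250 / 0.02003 = 1.248e+04 days = 34.2 years.

34 years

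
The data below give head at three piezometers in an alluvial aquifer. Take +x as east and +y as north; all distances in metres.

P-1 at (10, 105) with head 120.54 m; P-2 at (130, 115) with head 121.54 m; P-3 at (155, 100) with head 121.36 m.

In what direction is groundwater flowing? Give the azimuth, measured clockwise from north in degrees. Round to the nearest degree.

196°

With h = a·x + b·y + c and P-1 as origin, the differences give:
  120·a + 10·b = +1.00
  145·a + (-5)·b = +0.82
Eliminate b (×(-5) and ×10, subtract): -2050·a = -13.200 → a = ∂h/∂x = +0.006439
Back-substitute: b = ∂h/∂y = +0.02273.
Flow direction (−∇h) has components (-0.006439 E, -0.02273 N).
Azimuth = atan2(E, N) = atan2(-0.006439, -0.02273) = 195.8° ≈ 196°.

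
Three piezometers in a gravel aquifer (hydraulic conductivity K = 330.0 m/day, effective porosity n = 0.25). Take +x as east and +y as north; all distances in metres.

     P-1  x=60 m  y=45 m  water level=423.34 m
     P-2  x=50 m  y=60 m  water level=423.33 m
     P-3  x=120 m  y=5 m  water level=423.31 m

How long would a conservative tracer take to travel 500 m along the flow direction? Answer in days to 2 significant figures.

150 days

Three-point gradient (reference P-1): Δ to P-2 = (-10, 15, -0.01), Δ to P-3 = (60, -40, -0.03).
∂h/∂x = -0.001700, ∂h/∂y = -0.001800 (det = -500).
|∇h| = √(-0.001700² + -0.001800²) = 0.002476
Seepage velocity v = K·i/n = 330.0 × 0.002476 / 0.25 = 3.268 m/day.
t = 500 / 3.268 = 153 days.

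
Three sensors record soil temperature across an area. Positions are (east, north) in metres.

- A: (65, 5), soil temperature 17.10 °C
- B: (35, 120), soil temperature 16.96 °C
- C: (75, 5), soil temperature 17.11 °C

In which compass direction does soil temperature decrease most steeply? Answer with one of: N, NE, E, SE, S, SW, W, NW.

NW

With T = a·x + b·y + c and A as origin, the differences give:
  (-30)·a + 115·b = -0.14
  10·a + 0·b = +0.01
Eliminate b (×0 and ×115, subtract): -1150·a = -1.150 → a = ∂T/∂x = +0.0010000
Back-substitute: b = ∂T/∂y = -0.0009565.
Steepest decrease is along −∇f = (-0.0010000 E, +0.0009565 N) → northwest.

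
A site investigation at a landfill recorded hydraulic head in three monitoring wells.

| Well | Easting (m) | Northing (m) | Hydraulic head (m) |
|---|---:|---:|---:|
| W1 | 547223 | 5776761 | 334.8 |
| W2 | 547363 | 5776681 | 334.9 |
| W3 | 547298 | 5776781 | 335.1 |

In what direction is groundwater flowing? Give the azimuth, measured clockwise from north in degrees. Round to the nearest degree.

With h = a·x + b·y + c and W1 as origin, the differences give:
  140·a + (-80)·b = +0.1
  75·a + 20·b = +0.3
Eliminate b (×20 and ×(-80), subtract): 8800·a = 26.00 → a = ∂h/∂x = +0.002955
Back-substitute: b = ∂h/∂y = +0.003920.
Flow direction (−∇h) has components (-0.002955 E, -0.003920 N).
Azimuth = atan2(E, N) = atan2(-0.002955, -0.003920) = 217.0° ≈ 217°.

217°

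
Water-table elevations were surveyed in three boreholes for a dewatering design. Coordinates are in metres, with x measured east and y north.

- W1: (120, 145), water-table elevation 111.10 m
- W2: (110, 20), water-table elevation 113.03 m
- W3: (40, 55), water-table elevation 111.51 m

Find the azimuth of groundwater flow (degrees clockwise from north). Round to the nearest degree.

321°

Differences from W1: to W2 (Δx, Δy, Δh) = (-10, -125, +1.93); to W3 = (-80, -90, +0.41).
Solve a·Δx + b·Δy = Δh: det = (-10)·(-90) − (-80)·(-125) = -9100.
∂h/∂x = [(+1.93)·(-90) − (+0.41)·(-125)] / -9100 = +0.01346
∂h/∂y = [(-10)·(+0.41) − (-80)·(+1.93)] / -9100 = -0.01652
Flow direction (−∇h) has components (-0.01346 E, +0.01652 N).
Azimuth = atan2(E, N) = atan2(-0.01346, +0.01652) = 320.8° ≈ 321°.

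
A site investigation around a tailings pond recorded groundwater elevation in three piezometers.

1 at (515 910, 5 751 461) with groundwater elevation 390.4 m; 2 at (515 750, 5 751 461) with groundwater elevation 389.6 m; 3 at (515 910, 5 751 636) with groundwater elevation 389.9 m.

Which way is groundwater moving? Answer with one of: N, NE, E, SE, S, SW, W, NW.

NW

∂h/∂x = (389.6 − 390.4) / (515750 − 515910) = +0.005000
∂h/∂y = (389.9 − 390.4) / (5751636 − 5751461) = -0.002857
Flow = −∇h = (-0.005000 east, +0.002857 north), which points northwest.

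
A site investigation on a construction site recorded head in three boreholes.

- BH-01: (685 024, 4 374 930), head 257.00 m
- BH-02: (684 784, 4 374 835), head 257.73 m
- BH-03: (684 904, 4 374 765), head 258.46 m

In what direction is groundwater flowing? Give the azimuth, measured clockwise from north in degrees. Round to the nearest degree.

Differences from BH-01: to BH-02 (Δx, Δy, Δh) = (-240, -95, +0.73); to BH-03 = (-120, -165, +1.46).
Determinant of the coordinate differences = (-240)·(-165) − (-120)·(-95) = 28200.
∂h/∂x = [(+0.73)·(-165) − (+1.46)·(-95)] / 28200 = +0.0006472
∂h/∂y = [(-240)·(+1.46) − (-120)·(+0.73)] / 28200 = -0.009319
Flow direction (−∇h) has components (-0.0006472 E, +0.009319 N).
Azimuth = atan2(E, N) = atan2(-0.0006472, +0.009319) = 356.0° ≈ 356°.

356°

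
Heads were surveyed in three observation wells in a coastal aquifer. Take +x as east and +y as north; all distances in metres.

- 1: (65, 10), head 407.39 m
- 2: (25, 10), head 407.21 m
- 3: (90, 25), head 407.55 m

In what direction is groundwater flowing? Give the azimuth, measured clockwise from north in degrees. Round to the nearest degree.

235°

Three-point gradient (reference 1): Δ to 2 = (-40, 0, -0.18), Δ to 3 = (25, 15, +0.16).
∂h/∂x = +0.004500, ∂h/∂y = +0.003167 (det = -600).
Flow direction (−∇h) has components (-0.004500 E, -0.003167 N).
Azimuth = atan2(E, N) = atan2(-0.004500, -0.003167) = 234.9° ≈ 235°.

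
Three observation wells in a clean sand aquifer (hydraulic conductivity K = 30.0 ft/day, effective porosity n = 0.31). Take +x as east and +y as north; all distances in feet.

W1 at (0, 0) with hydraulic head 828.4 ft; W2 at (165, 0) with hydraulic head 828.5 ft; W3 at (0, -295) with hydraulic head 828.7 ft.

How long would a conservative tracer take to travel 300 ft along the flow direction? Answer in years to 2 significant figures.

7.2 years

∂h/∂x = (828.5 − 828.4) / (165 − 0) = +0.0006061
∂h/∂y = (828.7 − 828.4) / (-295 − 0) = -0.001017
|∇h| = √(0.0006061² + -0.001017²) = 0.001184
Seepage velocity v = K·i/n = 30.0 × 0.001184 / 0.31 = 0.1146 ft/day.
t = 300 / 0.1146 = 2618 days = 7.17 years.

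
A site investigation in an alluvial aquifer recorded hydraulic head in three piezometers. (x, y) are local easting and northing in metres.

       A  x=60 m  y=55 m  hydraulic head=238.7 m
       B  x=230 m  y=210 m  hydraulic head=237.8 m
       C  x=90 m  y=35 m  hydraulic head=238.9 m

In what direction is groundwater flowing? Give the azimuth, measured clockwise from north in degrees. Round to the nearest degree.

348°

Three-point gradient (reference A): Δ to B = (170, 155, -0.9), Δ to C = (30, -20, +0.2).
∂h/∂x = +0.001615, ∂h/∂y = -0.007578 (det = -8050).
Flow direction (−∇h) has components (-0.001615 E, +0.007578 N).
Azimuth = atan2(E, N) = atan2(-0.001615, +0.007578) = 348.0° ≈ 348°.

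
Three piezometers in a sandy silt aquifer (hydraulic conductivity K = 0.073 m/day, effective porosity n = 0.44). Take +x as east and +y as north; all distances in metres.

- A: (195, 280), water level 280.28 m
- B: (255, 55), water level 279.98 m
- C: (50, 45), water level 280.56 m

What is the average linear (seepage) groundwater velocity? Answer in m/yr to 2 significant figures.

Three-point gradient (reference A): Δ to B = (60, -225, -0.30), Δ to C = (-145, -235, +0.28).
∂h/∂x = -0.002857, ∂h/∂y = +0.0005714 (det = -46725).
|∇h| = √(-0.002857² + 0.0005714²) = 0.002914
Seepage velocity v = K·i/n = 0.073 × 0.002914 / 0.44 = 0.0004835 m/day = 0.1766 m/yr.

0.18 m/yr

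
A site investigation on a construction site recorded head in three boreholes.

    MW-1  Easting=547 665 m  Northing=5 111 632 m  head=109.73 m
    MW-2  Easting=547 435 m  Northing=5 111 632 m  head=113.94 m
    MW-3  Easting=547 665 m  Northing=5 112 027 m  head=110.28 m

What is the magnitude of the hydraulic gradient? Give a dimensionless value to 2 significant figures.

0.018

∂h/∂x = (113.94 − 109.73) / (547435 − 547665) = -0.01830
∂h/∂y = (110.28 − 109.73) / (5112027 − 5111632) = +0.001392
|∇h| = √(-0.01830² + 0.001392²) = 0.01835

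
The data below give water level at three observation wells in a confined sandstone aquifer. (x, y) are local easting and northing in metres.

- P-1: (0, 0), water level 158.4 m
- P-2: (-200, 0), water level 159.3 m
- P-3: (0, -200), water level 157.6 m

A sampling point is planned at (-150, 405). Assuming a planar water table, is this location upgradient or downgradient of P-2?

∂h/∂x = (159.3 − 158.4) / (-200 − 0) = -0.004500
∂h/∂y = (157.6 − 158.4) / (-200 − 0) = +0.004000
Head at (-150, 405) = 158.4 + (-0.004500)·(-150) + (+0.004000)·(405) = 160.70 m.
That is higher than the 159.3 m at P-2, so the point is upgradient.

upgradient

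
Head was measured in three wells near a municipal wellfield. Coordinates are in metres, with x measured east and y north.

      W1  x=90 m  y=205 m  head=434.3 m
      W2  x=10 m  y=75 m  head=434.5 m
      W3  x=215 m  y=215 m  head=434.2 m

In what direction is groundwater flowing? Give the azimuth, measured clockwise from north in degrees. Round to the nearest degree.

With h = a·x + b·y + c and W1 as origin, the differences give:
  (-80)·a + (-130)·b = +0.2
  125·a + 10·b = -0.1
Eliminate b (×10 and ×(-130), subtract): 15450·a = -11.00 → a = ∂h/∂x = -0.0007120
Back-substitute: b = ∂h/∂y = -0.001100.
Flow direction (−∇h) has components (+0.0007120 E, +0.001100 N).
Azimuth = atan2(E, N) = atan2(+0.0007120, +0.001100) = 32.9° ≈ 033°.

033°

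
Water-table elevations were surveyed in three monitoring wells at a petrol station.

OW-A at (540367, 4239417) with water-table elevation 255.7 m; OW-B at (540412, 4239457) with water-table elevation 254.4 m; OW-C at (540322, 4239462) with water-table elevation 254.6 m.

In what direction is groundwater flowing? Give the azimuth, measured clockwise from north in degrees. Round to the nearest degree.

Taking OW-A as reference: OW-B−OW-A = (45, 40, -1.3); OW-C−OW-A = (-45, 45, -1.1).
Determinant of the coordinate differences = 45·45 − (-45)·40 = 3825.
∂h/∂x = [(-1.3)·45 − (-1.1)·40] / 3825 = -0.003791
∂h/∂y = [45·(-1.1) − (-45)·(-1.3)] / 3825 = -0.02824
Flow direction (−∇h) has components (+0.003791 E, +0.02824 N).
Azimuth = atan2(E, N) = atan2(+0.003791, +0.02824) = 7.6° ≈ 008°.

008°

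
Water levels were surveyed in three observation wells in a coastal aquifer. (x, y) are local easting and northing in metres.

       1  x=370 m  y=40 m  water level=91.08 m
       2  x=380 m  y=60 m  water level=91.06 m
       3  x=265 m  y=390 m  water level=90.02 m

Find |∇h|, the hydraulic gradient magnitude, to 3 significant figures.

Taking 1 as reference: 2−1 = (10, 20, -0.02); 3−1 = (-105, 350, -1.06).
Determinant of the coordinate differences = 10·350 − (-105)·20 = 5600.
∂h/∂x = [(-0.02)·350 − (-1.06)·20] / 5600 = +0.002536
∂h/∂y = [10·(-1.06) − (-105)·(-0.02)] / 5600 = -0.002268
|∇h| = √(0.002536² + -0.002268²) = 0.003402

0.00340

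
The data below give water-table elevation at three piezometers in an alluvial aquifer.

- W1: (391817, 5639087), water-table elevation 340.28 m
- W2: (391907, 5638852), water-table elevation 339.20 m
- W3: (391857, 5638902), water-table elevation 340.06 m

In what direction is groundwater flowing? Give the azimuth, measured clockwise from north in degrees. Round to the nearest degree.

081°

Differences from W1: to W2 (Δx, Δy, Δh) = (90, -235, -1.08); to W3 = (40, -185, -0.22).
Determinant of the coordinate differences = 90·(-185) − 40·(-235) = -7250.
∂h/∂x = [(-1.08)·(-185) − (-0.22)·(-235)] / -7250 = -0.02043
∂h/∂y = [90·(-0.22) − 40·(-1.08)] / -7250 = -0.003228
Flow direction (−∇h) has components (+0.02043 E, +0.003228 N).
Azimuth = atan2(E, N) = atan2(+0.02043, +0.003228) = 81.0° ≈ 081°.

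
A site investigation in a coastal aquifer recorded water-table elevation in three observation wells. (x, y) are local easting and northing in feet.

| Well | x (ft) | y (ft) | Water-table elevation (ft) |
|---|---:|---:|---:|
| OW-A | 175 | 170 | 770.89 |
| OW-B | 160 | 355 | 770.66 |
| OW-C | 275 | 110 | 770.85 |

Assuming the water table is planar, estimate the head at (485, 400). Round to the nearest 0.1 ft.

Differences from OW-A: to OW-B (Δx, Δy, Δh) = (-15, 185, -0.23); to OW-C = (100, -60, -0.04).
Solve a·Δx + b·Δy = Δh: det = (-15)·(-60) − 100·185 = -17600.
∂h/∂x = [(-0.23)·(-60) − (-0.04)·185] / -17600 = -0.001205
∂h/∂y = [(-15)·(-0.04) − 100·(-0.23)] / -17600 = -0.001341
h(485, 400) = 770.89 + (-0.001205)·(310) + (-0.001341)·(230) = 770.89 -0.373 -0.308 = 770.208 ft.

770.2 ft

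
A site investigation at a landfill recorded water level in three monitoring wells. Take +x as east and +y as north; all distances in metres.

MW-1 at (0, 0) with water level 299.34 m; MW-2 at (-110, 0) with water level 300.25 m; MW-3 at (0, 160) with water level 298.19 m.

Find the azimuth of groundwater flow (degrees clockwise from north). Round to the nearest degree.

∂h/∂x = (300.25 − 299.34) / (-110 − 0) = -0.008273
∂h/∂y = (298.19 − 299.34) / (160 − 0) = -0.007187
Flow direction (−∇h) has components (+0.008273 E, +0.007187 N).
Azimuth = atan2(E, N) = atan2(+0.008273, +0.007187) = 49.0° ≈ 049°.

049°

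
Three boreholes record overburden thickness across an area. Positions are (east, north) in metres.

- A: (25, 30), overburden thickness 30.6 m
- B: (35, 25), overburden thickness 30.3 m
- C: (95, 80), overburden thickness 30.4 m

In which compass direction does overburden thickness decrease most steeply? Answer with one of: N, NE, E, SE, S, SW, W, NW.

Taking A as reference: B−A = (10, -5, -0.3); C−A = (70, 50, -0.2).
Determinant of the coordinate differences = 10·50 − 70·(-5) = 850.
∂d/∂x = [(-0.3)·50 − (-0.2)·(-5)] / 850 = -0.01882
∂d/∂y = [10·(-0.2) − 70·(-0.3)] / 850 = +0.02235
Steepest decrease is along −∇f = (+0.01882 E, -0.02235 N) → southeast.

SE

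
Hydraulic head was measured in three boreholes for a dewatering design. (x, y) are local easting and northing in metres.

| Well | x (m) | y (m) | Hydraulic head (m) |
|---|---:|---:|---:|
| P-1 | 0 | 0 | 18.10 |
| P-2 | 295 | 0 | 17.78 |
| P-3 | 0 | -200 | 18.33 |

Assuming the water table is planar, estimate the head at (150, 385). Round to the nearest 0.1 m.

17.5 m

∂h/∂x = (17.78 − 18.10) / (295 − 0) = -0.001085
∂h/∂y = (18.33 − 18.10) / (-200 − 0) = -0.001150
h(150, 385) = 18.10 + (-0.001085)·(150) + (-0.001150)·(385) = 18.10 -0.163 -0.443 = 17.495 m.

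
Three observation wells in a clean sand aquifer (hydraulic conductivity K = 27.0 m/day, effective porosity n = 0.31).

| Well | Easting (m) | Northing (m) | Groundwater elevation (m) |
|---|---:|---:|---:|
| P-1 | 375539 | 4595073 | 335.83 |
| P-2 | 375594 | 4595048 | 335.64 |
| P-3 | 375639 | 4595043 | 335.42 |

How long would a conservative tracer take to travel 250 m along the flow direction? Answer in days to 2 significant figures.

420 days

With h = a·x + b·y + c and P-1 as origin, the differences give:
  55·a + (-25)·b = -0.19
  100·a + (-30)·b = -0.41
Eliminate b (×(-30) and ×(-25), subtract): 850·a = -4.550 → a = ∂h/∂x = -0.005353
Back-substitute: b = ∂h/∂y = -0.004176.
|∇h| = √(-0.005353² + -0.004176²) = 0.006789
Seepage velocity v = K·i/n = 27.0 × 0.006789 / 0.31 = 0.5913 m/day.
t = 250 / 0.5913 = 422.8 days.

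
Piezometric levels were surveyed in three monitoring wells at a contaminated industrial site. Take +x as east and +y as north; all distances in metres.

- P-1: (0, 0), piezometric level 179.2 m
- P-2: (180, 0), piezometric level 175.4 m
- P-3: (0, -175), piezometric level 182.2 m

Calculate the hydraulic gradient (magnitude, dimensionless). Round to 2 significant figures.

∂h/∂x = (175.4 − 179.2) / (180 − 0) = -0.02111
∂h/∂y = (182.2 − 179.2) / (-175 − 0) = -0.01714
|∇h| = √(-0.02111² + -0.01714²) = 0.02719

0.027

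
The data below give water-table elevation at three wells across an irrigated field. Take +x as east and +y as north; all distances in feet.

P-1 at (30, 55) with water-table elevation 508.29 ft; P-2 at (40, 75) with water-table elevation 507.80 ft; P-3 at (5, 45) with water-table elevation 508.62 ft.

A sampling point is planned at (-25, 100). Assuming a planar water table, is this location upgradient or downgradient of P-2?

With h = a·x + b·y + c and P-1 as origin, the differences give:
  10·a + 20·b = -0.49
  (-25)·a + (-10)·b = +0.33
Eliminate b (×(-10) and ×20, subtract): 400·a = -1.700 → a = ∂h/∂x = -0.004250
Back-substitute: b = ∂h/∂y = -0.02238.
Head at (-25, 100) = 508.29 + (-0.004250)·(-55) + (-0.02238)·(45) = 507.52 ft.
That is lower than the 507.80 ft at P-2, so the point is downgradient.

downgradient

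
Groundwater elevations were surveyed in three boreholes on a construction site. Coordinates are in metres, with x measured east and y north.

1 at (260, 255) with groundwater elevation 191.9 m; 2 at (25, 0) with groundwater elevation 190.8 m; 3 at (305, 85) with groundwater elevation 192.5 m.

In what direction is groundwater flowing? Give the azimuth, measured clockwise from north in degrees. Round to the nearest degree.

285°

Differences from 1: to 2 (Δx, Δy, Δh) = (-235, -255, -1.1); to 3 = (45, -170, +0.6).
Determinant of the coordinate differences = (-235)·(-170) − 45·(-255) = 51425.
∂h/∂x = [(-1.1)·(-170) − (+0.6)·(-255)] / 51425 = +0.006612
∂h/∂y = [(-235)·(+0.6) − 45·(-1.1)] / 51425 = -0.001779
Flow direction (−∇h) has components (-0.006612 E, +0.001779 N).
Azimuth = atan2(E, N) = atan2(-0.006612, +0.001779) = 285.1° ≈ 285°.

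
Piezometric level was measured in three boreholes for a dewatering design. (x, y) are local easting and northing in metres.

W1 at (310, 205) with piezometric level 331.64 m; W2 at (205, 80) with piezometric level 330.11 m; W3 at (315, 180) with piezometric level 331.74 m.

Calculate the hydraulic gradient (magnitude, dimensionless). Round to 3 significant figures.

0.0156

With h = a·x + b·y + c and W1 as origin, the differences give:
  (-105)·a + (-125)·b = -1.53
  5·a + (-25)·b = +0.10
Eliminate b (×(-25) and ×(-125), subtract): 3250·a = 50.750 → a = ∂h/∂x = +0.01562
Back-substitute: b = ∂h/∂y = -0.0008769.
|∇h| = √(0.01562² + -0.0008769²) = 0.01564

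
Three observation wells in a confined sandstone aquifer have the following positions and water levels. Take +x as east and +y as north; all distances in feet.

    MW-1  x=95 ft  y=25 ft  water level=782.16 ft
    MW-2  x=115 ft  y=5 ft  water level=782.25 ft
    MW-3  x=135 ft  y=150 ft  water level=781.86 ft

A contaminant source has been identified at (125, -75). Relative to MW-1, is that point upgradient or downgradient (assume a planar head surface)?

upgradient

With h = a·x + b·y + c and MW-1 as origin, the differences give:
  20·a + (-20)·b = +0.09
  40·a + 125·b = -0.30
Eliminate b (×125 and ×(-20), subtract): 3300·a = 5.250 → a = ∂h/∂x = +0.001591
Back-substitute: b = ∂h/∂y = -0.002909.
Head at (125, -75) = 782.16 + (+0.001591)·(30) + (-0.002909)·(-100) = 782.50 ft.
That is higher than the 782.16 ft at MW-1, so the point is upgradient.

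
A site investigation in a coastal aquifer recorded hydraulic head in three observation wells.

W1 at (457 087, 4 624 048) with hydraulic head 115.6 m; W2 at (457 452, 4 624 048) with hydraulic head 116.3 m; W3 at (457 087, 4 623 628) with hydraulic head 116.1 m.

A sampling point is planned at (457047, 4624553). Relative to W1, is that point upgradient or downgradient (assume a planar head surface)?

∂h/∂x = (116.3 − 115.6) / (457452 − 457087) = +0.001918
∂h/∂y = (116.1 − 115.6) / (4623628 − 4624048) = -0.001190
Head at (457047, 4624553) = 115.6 + (+0.001918)·(-40) + (-0.001190)·(505) = 114.92 m.
That is lower than the 115.6 m at W1, so the point is downgradient.

downgradient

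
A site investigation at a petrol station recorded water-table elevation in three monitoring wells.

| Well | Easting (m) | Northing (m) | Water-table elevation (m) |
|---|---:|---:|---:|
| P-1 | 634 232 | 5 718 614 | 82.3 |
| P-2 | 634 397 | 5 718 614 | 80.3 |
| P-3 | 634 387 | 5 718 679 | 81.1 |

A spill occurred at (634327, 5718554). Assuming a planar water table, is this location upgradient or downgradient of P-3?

With h = a·x + b·y + c and P-1 as origin, the differences give:
  165·a + 0·b = -2.0
  155·a + 65·b = -1.2
Eliminate b (×65 and ×0, subtract): 10725·a = -130.00 → a = ∂h/∂x = -0.01212
Back-substitute: b = ∂h/∂y = +0.01044.
Head at (634327, 5718554) = 82.3 + (-0.01212)·(95) + (+0.01044)·(-60) = 80.52 m.
That is lower than the 81.1 m at P-3, so the point is downgradient.

downgradient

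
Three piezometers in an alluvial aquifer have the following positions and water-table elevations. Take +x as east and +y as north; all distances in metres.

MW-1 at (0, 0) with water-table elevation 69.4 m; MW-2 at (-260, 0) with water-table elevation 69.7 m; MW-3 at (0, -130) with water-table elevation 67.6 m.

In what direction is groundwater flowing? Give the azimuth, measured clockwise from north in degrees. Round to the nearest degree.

175°

∂h/∂x = (69.7 − 69.4) / (-260 − 0) = -0.001154
∂h/∂y = (67.6 − 69.4) / (-130 − 0) = +0.01385
Flow direction (−∇h) has components (+0.001154 E, -0.01385 N).
Azimuth = atan2(E, N) = atan2(+0.001154, -0.01385) = 175.2° ≈ 175°.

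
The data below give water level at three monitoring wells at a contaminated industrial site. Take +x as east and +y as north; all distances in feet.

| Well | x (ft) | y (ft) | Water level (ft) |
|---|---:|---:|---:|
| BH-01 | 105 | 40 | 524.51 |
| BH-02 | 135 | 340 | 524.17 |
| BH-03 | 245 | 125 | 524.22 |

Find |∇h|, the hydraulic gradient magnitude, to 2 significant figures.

Taking BH-01 as reference: BH-02−BH-01 = (30, 300, -0.34); BH-03−BH-01 = (140, 85, -0.29).
Determinant of the coordinate differences = 30·85 − 140·300 = -39450.
∂h/∂x = [(-0.34)·85 − (-0.29)·300] / -39450 = -0.001473
∂h/∂y = [30·(-0.29) − 140·(-0.34)] / -39450 = -0.0009861
|∇h| = √(-0.001473² + -0.0009861²) = 0.001773

0.0018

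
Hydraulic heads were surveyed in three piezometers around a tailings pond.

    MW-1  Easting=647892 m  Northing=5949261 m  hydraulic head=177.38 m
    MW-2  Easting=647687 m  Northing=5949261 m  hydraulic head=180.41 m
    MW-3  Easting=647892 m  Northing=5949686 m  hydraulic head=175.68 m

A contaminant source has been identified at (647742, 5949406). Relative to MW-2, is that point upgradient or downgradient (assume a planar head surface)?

∂h/∂x = (180.41 − 177.38) / (647687 − 647892) = -0.01478
∂h/∂y = (175.68 − 177.38) / (5949686 − 5949261) = -0.004000
Head at (647742, 5949406) = 177.38 + (-0.01478)·(-150) + (-0.004000)·(145) = 179.02 m.
That is lower than the 180.41 m at MW-2, so the point is downgradient.

downgradient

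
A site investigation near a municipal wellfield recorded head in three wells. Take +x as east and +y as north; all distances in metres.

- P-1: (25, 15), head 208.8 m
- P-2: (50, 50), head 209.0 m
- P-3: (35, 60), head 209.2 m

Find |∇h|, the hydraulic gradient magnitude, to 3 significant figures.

0.0122

With h = a·x + b·y + c and P-1 as origin, the differences give:
  25·a + 35·b = +0.2
  10·a + 45·b = +0.4
Eliminate b (×45 and ×35, subtract): 775·a = -5.00 → a = ∂h/∂x = -0.006452
Back-substitute: b = ∂h/∂y = +0.01032.
|∇h| = √(-0.006452² + 0.01032²) = 0.01217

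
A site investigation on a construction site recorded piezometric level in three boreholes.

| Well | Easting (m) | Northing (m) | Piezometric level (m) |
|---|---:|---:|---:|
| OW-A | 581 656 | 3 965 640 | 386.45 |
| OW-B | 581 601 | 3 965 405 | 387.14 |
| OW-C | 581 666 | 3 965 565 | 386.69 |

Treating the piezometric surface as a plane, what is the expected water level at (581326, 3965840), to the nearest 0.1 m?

Differences from OW-A: to OW-B (Δx, Δy, Δh) = (-55, -235, +0.69); to OW-C = (10, -75, +0.24).
Solve a·Δx + b·Δy = Δh: det = (-55)·(-75) − 10·(-235) = 6475.
∂h/∂x = [(+0.69)·(-75) − (+0.24)·(-235)] / 6475 = +0.0007181
∂h/∂y = [(-55)·(+0.24) − 10·(+0.69)] / 6475 = -0.003104
h(581326, 3965840) = 386.45 + (+0.0007181)·(-330) + (-0.003104)·(200) = 386.45 -0.237 -0.621 = 385.592 m.

385.6 m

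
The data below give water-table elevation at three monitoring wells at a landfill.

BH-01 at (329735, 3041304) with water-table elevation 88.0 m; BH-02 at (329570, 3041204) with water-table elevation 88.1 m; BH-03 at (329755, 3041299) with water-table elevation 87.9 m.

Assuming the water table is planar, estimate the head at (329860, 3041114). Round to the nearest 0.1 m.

Taking BH-01 as reference: BH-02−BH-01 = (-165, -100, +0.1); BH-03−BH-01 = (20, -5, -0.1).
Solve a·Δx + b·Δy = Δh: det = (-165)·(-5) − 20·(-100) = 2825.
∂h/∂x = [(+0.1)·(-5) − (-0.1)·(-100)] / 2825 = -0.003717
∂h/∂y = [(-165)·(-0.1) − 20·(+0.1)] / 2825 = +0.005133
h(329860, 3041114) = 88.0 + (-0.003717)·(125) + (+0.005133)·(-190) = 88.0 -0.465 -0.975 = 86.560 m.

86.6 m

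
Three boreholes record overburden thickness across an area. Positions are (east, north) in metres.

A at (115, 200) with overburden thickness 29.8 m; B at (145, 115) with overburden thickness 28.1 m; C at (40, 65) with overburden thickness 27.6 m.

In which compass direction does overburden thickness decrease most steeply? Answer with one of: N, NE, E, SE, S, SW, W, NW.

Taking A as reference: B−A = (30, -85, -1.7); C−A = (-75, -135, -2.2).
Solve a·Δx + b·Δy = Δd: det = 30·(-135) − (-75)·(-85) = -10425.
∂d/∂x = [(-1.7)·(-135) − (-2.2)·(-85)] / -10425 = -0.004077
∂d/∂y = [30·(-2.2) − (-75)·(-1.7)] / -10425 = +0.01856
Steepest decrease is along −∇f = (+0.004077 E, -0.01856 N) → south.

S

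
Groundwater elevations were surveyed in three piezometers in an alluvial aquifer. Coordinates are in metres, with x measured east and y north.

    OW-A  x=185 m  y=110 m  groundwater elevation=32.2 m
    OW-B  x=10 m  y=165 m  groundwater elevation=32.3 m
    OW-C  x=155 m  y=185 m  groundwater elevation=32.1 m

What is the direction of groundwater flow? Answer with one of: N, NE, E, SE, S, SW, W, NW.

With h = a·x + b·y + c and OW-A as origin, the differences give:
  (-175)·a + 55·b = +0.1
  (-30)·a + 75·b = -0.1
Eliminate b (×75 and ×55, subtract): -11475·a = 13.00 → a = ∂h/∂x = -0.001133
Back-substitute: b = ∂h/∂y = -0.001786.
Flow = −∇h = (+0.001133 east, +0.001786 north), which points northeast.

NE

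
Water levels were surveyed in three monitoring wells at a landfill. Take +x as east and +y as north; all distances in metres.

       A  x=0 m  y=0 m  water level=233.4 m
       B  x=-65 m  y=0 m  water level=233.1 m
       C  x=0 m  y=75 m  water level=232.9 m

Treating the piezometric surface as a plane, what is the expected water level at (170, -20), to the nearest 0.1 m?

234.3 m

∂h/∂x = (233.1 − 233.4) / (-65 − 0) = +0.004615
∂h/∂y = (232.9 − 233.4) / (75 − 0) = -0.006667
h(170, -20) = 233.4 + (+0.004615)·(170) + (-0.006667)·(-20) = 233.4 +0.785 +0.133 = 234.318 m.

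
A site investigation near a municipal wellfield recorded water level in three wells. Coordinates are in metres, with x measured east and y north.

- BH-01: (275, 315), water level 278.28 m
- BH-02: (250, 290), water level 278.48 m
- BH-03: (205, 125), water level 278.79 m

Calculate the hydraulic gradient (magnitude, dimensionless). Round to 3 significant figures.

0.00843

Three-point gradient (reference BH-01): Δ to BH-02 = (-25, -25, +0.20), Δ to BH-03 = (-70, -190, +0.51).
∂h/∂x = -0.008417, ∂h/∂y = +0.0004167 (det = 3000).
|∇h| = √(-0.008417² + 0.0004167²) = 0.008427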